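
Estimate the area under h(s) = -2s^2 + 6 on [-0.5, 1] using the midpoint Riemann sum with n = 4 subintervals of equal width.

Δs = (1 − (-0.5))/4 = 0.375.
Midpoints: -0.3125, 0.0625, 0.4375, 0.8125.
h(-0.3125) = 5.8046875, h(0.0625) = 5.9921875, h(0.4375) = 5.6171875, h(0.8125) = 4.6796875.
Sum = Δs · [h(-0.3125) + h(0.0625) + h(0.4375) + h(0.8125)].
Sum = 8.28515625.

8.28515625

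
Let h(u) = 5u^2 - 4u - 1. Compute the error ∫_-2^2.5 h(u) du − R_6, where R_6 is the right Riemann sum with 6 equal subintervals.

0.421875

Exact integral: ∫_-2^2.5 h(u) du = 30.375.
R_6 = 29.953125.
Error = 30.375 − 29.953125 = 0.421875.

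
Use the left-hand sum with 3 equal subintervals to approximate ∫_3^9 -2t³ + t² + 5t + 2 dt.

-1652

Δt = (9 − 3)/3 = 2.
Left endpoints: 3, 5, 7.
f(3) = -28, f(5) = -198, f(7) = -600.
Sum = Δt · [f(3) + f(5) + f(7)].
Sum = -1652.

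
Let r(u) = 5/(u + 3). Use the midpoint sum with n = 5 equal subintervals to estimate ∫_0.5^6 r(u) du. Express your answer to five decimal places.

4.70517

Δu = (6 − 0.5)/5 = 1.1.
Midpoints: 1.05, 2.15, 3.25, 4.35, 5.45.
r(1.05) = 100/81, r(2.15) = 100/103, r(3.25) = 0.8, r(4.35) = 100/147, r(5.45) = 100/169.
Sum = Δu · [r(1.05) + r(2.15) + r(3.25) + r(4.35) + r(5.45)].
Sum ≈ 4.70517.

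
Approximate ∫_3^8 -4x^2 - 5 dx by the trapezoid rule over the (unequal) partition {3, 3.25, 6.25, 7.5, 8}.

-691.0625

Subinterval widths: 0.25, 3, 1.25, 0.5.
f(3) = -41, f(3.25) = -47.25, f(6.25) = -161.25, f(7.5) = -230, f(8) = -261.
On each subinterval the trapezoid contributes (Δx_i/2)·[f(x_{i-1}) + f(x_i)].
Sum = -691.0625.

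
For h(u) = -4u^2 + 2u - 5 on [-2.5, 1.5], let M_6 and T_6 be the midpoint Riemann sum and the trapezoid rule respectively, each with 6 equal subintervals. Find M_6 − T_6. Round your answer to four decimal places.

M_6 ≈ -48.740741.
T_6 ≈ -50.518519.
M_6 − T_6 ≈ 1.7778.

1.7778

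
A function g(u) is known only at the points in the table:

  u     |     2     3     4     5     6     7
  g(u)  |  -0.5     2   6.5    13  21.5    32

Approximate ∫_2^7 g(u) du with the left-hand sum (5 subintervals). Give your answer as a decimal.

42.5

Δu = 1.
Sum = 1·[(-0.5) + 2 + 6.5 + 13 + 21.5] = 42.5.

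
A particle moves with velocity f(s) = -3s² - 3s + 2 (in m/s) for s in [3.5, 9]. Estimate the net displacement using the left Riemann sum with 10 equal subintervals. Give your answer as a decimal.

-717.825625

Δs = (9 − 3.5)/10 = 0.55.
Left endpoints: 3.5, 4.05, 4.6, 5.15, 5.7, 6.25, 6.8, 7.35, 7.9, 8.45.
f(3.5) = -45.25, f(4.05) = -59.3575, f(4.6) = -75.28, f(5.15) = -93.0175, f(5.7) = -112.57, f(6.25) = -133.9375, f(6.8) = -157.12, f(7.35) = -182.1175, f(7.9) = -208.93, f(8.45) = -237.5575.
Sum = Δs · [f(3.5) + f(4.05) + f(4.6) + ...].
Sum = -717.825625.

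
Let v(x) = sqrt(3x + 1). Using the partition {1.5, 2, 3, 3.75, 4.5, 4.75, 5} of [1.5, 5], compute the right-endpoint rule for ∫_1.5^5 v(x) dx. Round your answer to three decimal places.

Subinterval widths: 0.5, 1, 0.75, 0.75, 0.25, 0.25.
Right endpoints: 2, 3, 3.75, 4.5, 4.75, 5.
v(2) ≈ 2.646, v(3) ≈ 3.162, v(3.75) ≈ 3.500, v(4.5) ≈ 3.808, v(4.75) ≈ 3.905, v(5) ≈ 4.000.
Sum = Σ Δx_i · v(x_i).
Sum ≈ 11.942.

11.942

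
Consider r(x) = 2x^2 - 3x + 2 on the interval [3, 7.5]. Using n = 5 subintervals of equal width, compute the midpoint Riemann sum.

Δx = (7.5 − 3)/5 = 0.9.
Midpoints: 3.45, 4.35, 5.25, 6.15, 7.05.
r(3.45) = 15.455, r(4.35) = 26.795, r(5.25) = 41.375, r(6.15) = 59.195, r(7.05) = 80.255.
Sum = Δx · [r(3.45) + r(4.35) + r(5.25) + r(6.15) + r(7.05)].
Sum = 200.7675.

200.7675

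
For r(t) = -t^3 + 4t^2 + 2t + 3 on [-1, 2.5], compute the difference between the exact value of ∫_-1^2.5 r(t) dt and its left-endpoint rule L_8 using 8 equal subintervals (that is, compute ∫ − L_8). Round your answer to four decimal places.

2.2929

Exact integral: ∫_-1^2.5 r(t) dt ≈ 28.401042.
L_8 ≈ 26.108154.
Error ≈ 28.401042 − 26.108154 ≈ 2.2929.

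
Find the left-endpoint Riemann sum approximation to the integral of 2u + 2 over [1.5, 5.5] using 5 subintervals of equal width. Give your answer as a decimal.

Δu = (5.5 − 1.5)/5 = 0.8.
Left endpoints: 1.5, 2.3, 3.1, 3.9, 4.7.
f(1.5) = 5, f(2.3) = 6.6, f(3.1) = 8.2, f(3.9) = 9.8, f(4.7) = 11.4.
Sum = Δu · [f(1.5) + f(2.3) + f(3.1) + f(3.9) + f(4.7)].
Sum = 32.8.

32.8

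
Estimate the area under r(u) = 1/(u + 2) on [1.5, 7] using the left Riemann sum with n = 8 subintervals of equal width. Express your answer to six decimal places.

1.007199

Δu = (7 − 1.5)/8 = 0.6875.
Left endpoints: 1.5, 2.1875, 2.875, 3.5625, 4.25, 4.9375, 5.625, 6.3125.
r(1.5) = 2/7, r(2.1875) = 16/67, r(2.875) = 8/39, r(3.5625) = 16/89, r(4.25) = 0.16, r(4.9375) = 16/111, r(5.625) = 8/61, r(6.3125) = 16/133.
Sum = Δu · [r(1.5) + r(2.1875) + r(2.875) + ...].
Sum ≈ 1.007199.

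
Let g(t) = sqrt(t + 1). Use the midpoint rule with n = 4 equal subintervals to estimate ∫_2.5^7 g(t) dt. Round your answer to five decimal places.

Δt = (7 − 2.5)/4 = 1.125.
Midpoints: 3.0625, 4.1875, 5.3125, 6.4375.
g(3.0625) ≈ 2.01556, g(4.1875) ≈ 2.27761, g(5.3125) ≈ 2.51247, g(6.4375) ≈ 2.72718.
Sum = Δt · [g(3.0625) + g(4.1875) + g(5.3125) + g(6.4375)].
Sum ≈ 10.72442.

10.72442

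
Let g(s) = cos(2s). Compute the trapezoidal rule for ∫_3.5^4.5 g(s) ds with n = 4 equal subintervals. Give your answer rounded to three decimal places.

-0.120

Δs = (4.5 − 3.5)/4 = 0.25.
g(3.5) ≈ 0.754, g(3.75) ≈ 0.347, g(4) ≈ -0.146, g(4.25) ≈ -0.602, g(4.5) ≈ -0.911.
T_4 = (Δs/2)·[g(s_0) + 2g(s_1) + 2g(s_2) + 2g(s_3) + g(s_4)].
Sum ≈ -0.120.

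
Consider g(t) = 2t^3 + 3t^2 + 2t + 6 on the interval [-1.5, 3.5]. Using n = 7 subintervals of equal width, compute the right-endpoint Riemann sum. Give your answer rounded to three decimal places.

Δt = (3.5 − (-1.5))/7 = 5/7.
Right endpoints: -11/14, -1/14, 9/14, 19/14, 29/14, 39/14, 3.5.
g(-11/14) = 3643/686, g(-1/14) = 2014/343, g(9/14) = 6213/686, g(19/14) = 6599/343, g(29/14) = 27983/686, g(39/14) = 26784/343, g(3.5) = 135.5.
Sum = Δt · [g(-11/14) + g(-1/14) + g(9/14) + ...].
Sum ≈ 209.898.

209.898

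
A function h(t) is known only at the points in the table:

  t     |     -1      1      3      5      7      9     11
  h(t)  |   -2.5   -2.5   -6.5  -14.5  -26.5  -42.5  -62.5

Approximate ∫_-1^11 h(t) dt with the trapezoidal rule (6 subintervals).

Δt = 2.
T_6 = (2/2)·[(-2.5) + 2·(-2.5) + 2·(-6.5) + 2·(-14.5) + 2·(-26.5) + 2·(-42.5) + (-62.5)] = -250.

-250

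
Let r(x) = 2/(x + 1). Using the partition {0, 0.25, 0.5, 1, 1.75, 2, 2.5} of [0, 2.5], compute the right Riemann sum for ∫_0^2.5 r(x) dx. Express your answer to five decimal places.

Subinterval widths: 0.25, 0.25, 0.5, 0.75, 0.25, 0.5.
Right endpoints: 0.25, 0.5, 1, 1.75, 2, 2.5.
r(0.25) = 1.6, r(0.5) = 4/3, r(1) = 1, r(1.75) = 8/11, r(2) = 2/3, r(2.5) = 4/7.
Sum = Σ Δx_i · r(x_i).
Sum ≈ 2.23117.

2.23117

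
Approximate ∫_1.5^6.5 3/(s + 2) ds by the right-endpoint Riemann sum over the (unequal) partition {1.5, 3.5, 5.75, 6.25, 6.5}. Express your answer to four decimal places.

Subinterval widths: 2, 2.25, 0.5, 0.25.
Right endpoints: 3.5, 5.75, 6.25, 6.5.
f(3.5) = 6/11, f(5.75) = 12/31, f(6.25) = 4/11, f(6.5) = 6/17.
Sum = Σ Δs_i · f(s_i).
Sum ≈ 2.2319.

2.2319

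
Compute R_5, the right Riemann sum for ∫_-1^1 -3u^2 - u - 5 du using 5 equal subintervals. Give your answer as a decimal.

-12.56

Δu = (1 − (-1))/5 = 0.4.
Right endpoints: -0.6, -0.2, 0.2, 0.6, 1.
f(-0.6) = -5.48, f(-0.2) = -4.92, f(0.2) = -5.32, f(0.6) = -6.68, f(1) = -9.
Sum = Δu · [f(-0.6) + f(-0.2) + f(0.2) + f(0.6) + f(1)].
Sum = -12.56.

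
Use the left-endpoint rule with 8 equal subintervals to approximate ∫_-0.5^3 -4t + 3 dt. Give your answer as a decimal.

Δt = (3 − (-0.5))/8 = 0.4375.
Left endpoints: -0.5, -0.0625, 0.375, 0.8125, 1.25, 1.6875, 2.125, 2.5625.
f(-0.5) = 5, f(-0.0625) = 3.25, f(0.375) = 1.5, f(0.8125) = -0.25, f(1.25) = -2, f(1.6875) = -3.75, f(2.125) = -5.5, f(2.5625) = -7.25.
Sum = Δt · [f(-0.5) + f(-0.0625) + f(0.375) + ...].
Sum = -3.9375.

-3.9375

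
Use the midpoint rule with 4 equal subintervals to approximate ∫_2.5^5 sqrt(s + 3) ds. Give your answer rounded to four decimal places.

Δs = (5 − 2.5)/4 = 0.625.
Midpoints: 2.8125, 3.4375, 4.0625, 4.6875.
f(2.8125) ≈ 2.4109, f(3.4375) ≈ 2.5372, f(4.0625) ≈ 2.6575, f(4.6875) ≈ 2.7726.
Sum = Δs · [f(2.8125) + f(3.4375) + f(4.0625) + f(4.6875)].
Sum ≈ 6.4864.

6.4864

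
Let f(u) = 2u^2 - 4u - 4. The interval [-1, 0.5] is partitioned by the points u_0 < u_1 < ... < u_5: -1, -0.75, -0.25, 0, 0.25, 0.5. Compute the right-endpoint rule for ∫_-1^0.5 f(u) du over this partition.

Subinterval widths: 0.25, 0.5, 0.25, 0.25, 0.25.
Right endpoints: -0.75, -0.25, 0, 0.25, 0.5.
f(-0.75) = 0.125, f(-0.25) = -2.875, f(0) = -4, f(0.25) = -4.875, f(0.5) = -5.5.
Sum = Σ Δu_i · f(u_i).
Sum = -5.

-5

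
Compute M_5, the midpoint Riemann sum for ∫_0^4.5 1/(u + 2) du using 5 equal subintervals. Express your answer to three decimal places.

1.171

Δu = (4.5 − 0)/5 = 0.9.
Midpoints: 0.45, 1.35, 2.25, 3.15, 4.05.
f(0.45) = 20/49, f(1.35) = 20/67, f(2.25) = 4/17, f(3.15) = 20/103, f(4.05) = 20/121.
Sum = Δu · [f(0.45) + f(1.35) + f(2.25) + f(3.15) + f(4.05)].
Sum ≈ 1.171.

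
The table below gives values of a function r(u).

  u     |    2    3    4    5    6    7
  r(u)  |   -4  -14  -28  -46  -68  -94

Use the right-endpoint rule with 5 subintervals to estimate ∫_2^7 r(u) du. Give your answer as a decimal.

Δu = 1.
Sum = 1·[(-14) + (-28) + (-46) + (-68) + (-94)] = -250.

-250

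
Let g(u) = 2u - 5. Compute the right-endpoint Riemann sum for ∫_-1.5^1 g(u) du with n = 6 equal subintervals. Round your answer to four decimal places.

Δu = (1 − (-1.5))/6 = 5/12.
Right endpoints: -13/12, -2/3, -0.25, 1/6, 7/12, 1.
g(-13/12) = -43/6, g(-2/3) = -19/3, g(-0.25) = -5.5, g(1/6) = -14/3, g(7/12) = -23/6, g(1) = -3.
Sum = Δu · [g(-13/12) + g(-2/3) + g(-0.25) + ...].
Sum ≈ -12.7083.

-12.7083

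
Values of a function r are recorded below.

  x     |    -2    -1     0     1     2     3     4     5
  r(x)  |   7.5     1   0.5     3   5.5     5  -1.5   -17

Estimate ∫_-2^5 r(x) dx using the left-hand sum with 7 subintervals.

Δx = 1.
Sum = 1·[7.5 + 1 + 0.5 + 3 + 5.5 + 5 + (-1.5)] = 21.

21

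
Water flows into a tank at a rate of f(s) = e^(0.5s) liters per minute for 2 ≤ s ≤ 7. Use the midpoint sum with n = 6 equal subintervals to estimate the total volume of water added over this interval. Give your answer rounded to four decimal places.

Δs = (7 − 2)/6 = 5/6.
Midpoints: 29/12, 3.25, 49/12, 59/12, 5.75, 79/12.
f(29/12) ≈ 3.3479, f(3.25) ≈ 5.0784, f(49/12) ≈ 7.7034, f(59/12) ≈ 11.6853, f(5.75) ≈ 17.7254, f(79/12) ≈ 26.8876.
Sum = Δs · [f(29/12) + f(3.25) + f(49/12) + ...].
Sum ≈ 60.3568.

60.3568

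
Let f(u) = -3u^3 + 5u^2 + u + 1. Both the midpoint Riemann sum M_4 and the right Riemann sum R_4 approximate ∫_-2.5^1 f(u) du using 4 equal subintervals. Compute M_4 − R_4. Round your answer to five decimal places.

23.90186

M_4 ≈ 54.5063477.
R_4 ≈ 30.6044922.
M_4 − R_4 ≈ 23.90186.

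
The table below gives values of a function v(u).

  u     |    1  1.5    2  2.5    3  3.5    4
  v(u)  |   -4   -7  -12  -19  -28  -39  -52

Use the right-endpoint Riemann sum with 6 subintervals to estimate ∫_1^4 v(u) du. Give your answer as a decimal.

Δu = 0.5.
Sum = 0.5·[(-7) + (-12) + (-19) + (-28) + (-39) + (-52)] = -78.5.

-78.5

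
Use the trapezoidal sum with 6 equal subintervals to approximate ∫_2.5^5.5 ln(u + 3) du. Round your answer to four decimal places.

Δu = (5.5 − 2.5)/6 = 0.5.
f(2.5) ≈ 1.7047, f(3) ≈ 1.7918, f(3.5) ≈ 1.8718, f(4) ≈ 1.9459, f(4.5) ≈ 2.0149, f(5) ≈ 2.0794, f(5.5) ≈ 2.1401.
T_6 = (Δu/2)·[f(u_0) + 2f(u_1) + ... + 2f(u_{5}) + f(u_6)].
Sum ≈ 5.8131.

5.8131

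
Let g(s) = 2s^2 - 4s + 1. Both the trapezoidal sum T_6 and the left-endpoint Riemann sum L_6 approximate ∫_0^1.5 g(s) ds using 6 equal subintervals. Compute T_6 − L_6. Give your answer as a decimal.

-0.1875

T_6 = -0.71875.
L_6 = -0.53125.
T_6 − L_6 = -0.1875.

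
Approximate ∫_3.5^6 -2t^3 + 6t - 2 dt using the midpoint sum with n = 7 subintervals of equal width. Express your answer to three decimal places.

Δt = (6 − 3.5)/7 = 5/14.
Midpoints: 103/28, 113/28, 123/28, 4.75, 143/28, 153/28, 163/28.
f(103/28) = -872423/10976, f(113/28) = -1199073/10976, f(123/28) = -1593523/10976, f(4.75) = -187.84375, f(143/28) = -2609823/10976, f(153/28) = -3243673/10976, f(163/28) = -3969323/10976.
Sum = Δt · [f(103/28) + f(113/28) + f(123/28) + ...].
Sum ≈ -505.961.

-505.961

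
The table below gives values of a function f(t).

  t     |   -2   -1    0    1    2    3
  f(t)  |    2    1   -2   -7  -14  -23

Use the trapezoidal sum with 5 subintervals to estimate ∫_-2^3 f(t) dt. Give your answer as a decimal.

-32.5

Δt = 1.
T_5 = (1/2)·[2 + 2·1 + 2·(-2) + 2·(-7) + 2·(-14) + (-23)] = -32.5.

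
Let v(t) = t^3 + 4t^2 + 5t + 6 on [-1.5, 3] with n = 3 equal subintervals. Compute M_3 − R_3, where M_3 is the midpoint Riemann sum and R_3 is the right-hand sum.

-75.7265625

M_3 = 98.0859375.
R_3 = 173.8125.
M_3 − R_3 = -75.7265625.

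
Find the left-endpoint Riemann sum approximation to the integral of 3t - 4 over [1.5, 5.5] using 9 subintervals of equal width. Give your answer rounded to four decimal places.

Δt = (5.5 − 1.5)/9 = 4/9.
Left endpoints: 1.5, 35/18, 43/18, 17/6, 59/18, 67/18, 25/6, 83/18, 91/18.
f(1.5) = 0.5, f(35/18) = 11/6, f(43/18) = 19/6, f(17/6) = 4.5, f(59/18) = 35/6, f(67/18) = 43/6, f(25/6) = 8.5, f(83/18) = 59/6, f(91/18) = 67/6.
Sum = Δt · [f(1.5) + f(35/18) + f(43/18) + ...].
Sum ≈ 23.3333.

23.3333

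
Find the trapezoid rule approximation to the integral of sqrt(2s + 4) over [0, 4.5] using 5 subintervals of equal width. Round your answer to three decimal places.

12.942

Δs = (4.5 − 0)/5 = 0.9.
f(0) ≈ 2.000, f(0.9) ≈ 2.408, f(1.8) ≈ 2.757, f(2.7) ≈ 3.066, f(3.6) ≈ 3.347, f(4.5) ≈ 3.606.
T_5 = (Δs/2)·[f(s_0) + 2f(s_1) + ... + 2f(s_{4}) + f(s_5)].
Sum ≈ 12.942.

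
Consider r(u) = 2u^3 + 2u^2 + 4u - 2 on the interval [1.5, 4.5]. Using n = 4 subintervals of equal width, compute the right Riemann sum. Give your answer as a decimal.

Δu = (4.5 − 1.5)/4 = 0.75.
Right endpoints: 2.25, 3, 3.75, 4.5.
r(2.25) = 39.90625, r(3) = 82, r(3.75) = 146.59375, r(4.5) = 238.75.
Sum = Δu · [r(2.25) + r(3) + r(3.75) + r(4.5)].
Sum = 380.4375.

380.4375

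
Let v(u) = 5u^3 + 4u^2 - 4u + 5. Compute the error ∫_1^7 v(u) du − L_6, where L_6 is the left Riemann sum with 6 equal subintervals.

875

Exact integral: ∫_1^7 v(u) du = 3390.
L_6 = 2515.
Error = 3390 − 2515 = 875.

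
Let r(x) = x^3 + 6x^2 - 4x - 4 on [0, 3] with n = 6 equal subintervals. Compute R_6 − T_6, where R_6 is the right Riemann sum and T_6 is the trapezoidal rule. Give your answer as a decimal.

R_6 = 62.8125.
T_6 = 45.5625.
R_6 − T_6 = 17.25.

17.25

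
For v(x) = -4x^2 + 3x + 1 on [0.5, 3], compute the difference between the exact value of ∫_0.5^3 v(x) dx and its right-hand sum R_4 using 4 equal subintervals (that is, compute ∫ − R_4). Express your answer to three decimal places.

Exact integral: ∫_0.5^3 v(x) dx ≈ -20.20833.
R_4 = -29.453125.
Error ≈ -20.20833 − (-29.453125) ≈ 9.245.

9.245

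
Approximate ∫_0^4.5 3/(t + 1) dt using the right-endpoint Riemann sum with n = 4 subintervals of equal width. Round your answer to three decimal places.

4.012

Δt = (4.5 − 0)/4 = 1.125.
Right endpoints: 1.125, 2.25, 3.375, 4.5.
f(1.125) = 24/17, f(2.25) = 12/13, f(3.375) = 24/35, f(4.5) = 6/11.
Sum = Δt · [f(1.125) + f(2.25) + f(3.375) + f(4.5)].
Sum ≈ 4.012.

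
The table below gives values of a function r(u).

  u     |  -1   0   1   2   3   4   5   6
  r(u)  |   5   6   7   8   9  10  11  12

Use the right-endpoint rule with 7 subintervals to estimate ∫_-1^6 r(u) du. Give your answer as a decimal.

Δu = 1.
Sum = 1·[6 + 7 + 8 + 9 + 10 + 11 + 12] = 63.

63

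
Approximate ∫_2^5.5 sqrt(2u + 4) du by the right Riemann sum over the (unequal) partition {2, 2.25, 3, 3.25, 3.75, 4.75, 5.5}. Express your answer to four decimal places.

Subinterval widths: 0.25, 0.75, 0.25, 0.5, 1, 0.75.
Right endpoints: 2.25, 3, 3.25, 3.75, 4.75, 5.5.
f(2.25) ≈ 2.9155, f(3) ≈ 3.1623, f(3.25) ≈ 3.2404, f(3.75) ≈ 3.3912, f(4.75) ≈ 3.6742, f(5.5) ≈ 3.8730.
Sum = Σ Δu_i · f(u_i).
Sum ≈ 12.1852.

12.1852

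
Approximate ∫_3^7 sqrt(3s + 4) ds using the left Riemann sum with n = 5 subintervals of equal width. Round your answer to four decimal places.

16.7978

Δs = (7 − 3)/5 = 0.8.
Left endpoints: 3, 3.8, 4.6, 5.4, 6.2.
f(3) ≈ 3.6056, f(3.8) ≈ 3.9243, f(4.6) ≈ 4.2190, f(5.4) ≈ 4.4944, f(6.2) ≈ 4.7539.
Sum = Δs · [f(3) + f(3.8) + f(4.6) + f(5.4) + f(6.2)].
Sum ≈ 16.7978.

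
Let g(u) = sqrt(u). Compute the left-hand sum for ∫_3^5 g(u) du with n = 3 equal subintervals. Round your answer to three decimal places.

3.819

Δu = (5 − 3)/3 = 2/3.
Left endpoints: 3, 11/3, 13/3.
g(3) ≈ 1.732, g(11/3) ≈ 1.915, g(13/3) ≈ 2.082.
Sum = Δu · [g(3) + g(11/3) + g(13/3)].
Sum ≈ 3.819.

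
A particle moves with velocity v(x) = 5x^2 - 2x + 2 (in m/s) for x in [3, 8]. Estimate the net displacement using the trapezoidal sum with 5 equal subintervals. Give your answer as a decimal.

767.5

Δx = (8 − 3)/5 = 1.
v(3) = 41, v(4) = 74, v(5) = 117, v(6) = 170, v(7) = 233, v(8) = 306.
T_5 = (Δx/2)·[v(x_0) + 2v(x_1) + ... + 2v(x_{4}) + v(x_5)].
Sum = 767.5.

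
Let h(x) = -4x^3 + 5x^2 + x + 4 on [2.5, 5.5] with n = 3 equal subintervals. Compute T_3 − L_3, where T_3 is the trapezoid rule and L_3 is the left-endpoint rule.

T_3 = -622.25.
L_3 = -382.25.
T_3 − L_3 = -240.

-240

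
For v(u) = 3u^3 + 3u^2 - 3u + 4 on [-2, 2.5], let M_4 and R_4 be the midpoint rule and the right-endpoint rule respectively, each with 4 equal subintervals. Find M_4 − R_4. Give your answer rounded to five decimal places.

-43.54541

M_4 ≈ 53.0551758.
R_4 ≈ 96.6005859.
M_4 − R_4 ≈ -43.54541.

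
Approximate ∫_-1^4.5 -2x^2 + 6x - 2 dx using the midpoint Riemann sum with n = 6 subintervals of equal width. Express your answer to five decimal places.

Δx = (4.5 − (-1))/6 = 11/12.
Midpoints: -13/24, 0.375, 31/24, 53/24, 3.125, 97/24.
f(-13/24) = -1681/288, f(0.375) = -0.03125, f(31/24) = 695/288, f(53/24) = 431/288, f(3.125) = -2.78125, f(97/24) = -3001/288.
Sum = Δx · [f(-13/24) + f(0.375) + f(31/24) + ...].
Sum ≈ -13.89641.

-13.89641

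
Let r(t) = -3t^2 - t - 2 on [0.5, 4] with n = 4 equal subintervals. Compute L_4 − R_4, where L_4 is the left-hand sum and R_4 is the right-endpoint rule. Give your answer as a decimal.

L_4 = -57.88671875.
R_4 = -102.29296875.
L_4 − R_4 = 44.40625.

44.40625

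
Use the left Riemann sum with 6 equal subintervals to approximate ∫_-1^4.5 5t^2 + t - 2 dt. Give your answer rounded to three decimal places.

109.383

Δt = (4.5 − (-1))/6 = 11/12.
Left endpoints: -1, -1/12, 5/6, 1.75, 8/3, 43/12.
f(-1) = 2, f(-1/12) = -295/144, f(5/6) = 83/36, f(1.75) = 15.0625, f(8/3) = 326/9, f(43/12) = 9473/144.
Sum = Δt · [f(-1) + f(-1/12) + f(5/6) + ...].
Sum ≈ 109.383.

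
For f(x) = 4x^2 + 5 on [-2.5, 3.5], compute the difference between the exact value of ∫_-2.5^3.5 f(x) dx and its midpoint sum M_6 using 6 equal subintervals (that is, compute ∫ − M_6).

2

Exact integral: ∫_-2.5^3.5 f(x) dx = 108.
M_6 = 106.
Error = 108 − 106 = 2.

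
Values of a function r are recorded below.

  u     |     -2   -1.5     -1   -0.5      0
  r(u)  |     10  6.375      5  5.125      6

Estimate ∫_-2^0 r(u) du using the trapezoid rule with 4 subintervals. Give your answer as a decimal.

12.25

Δu = 0.5.
T_4 = (0.5/2)·[10 + 2·6.375 + 2·5 + 2·5.125 + 6] = 12.25.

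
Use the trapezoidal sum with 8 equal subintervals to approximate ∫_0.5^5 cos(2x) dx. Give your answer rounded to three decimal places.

-0.618

Δx = (5 − 0.5)/8 = 0.5625.
f(0.5) ≈ 0.540, f(1.0625) ≈ -0.526, f(1.625) ≈ -0.994, f(2.1875) ≈ -0.331, f(2.75) ≈ 0.709, f(3.3125) ≈ 0.942, f(3.875) ≈ 0.104, f(4.4375) ≈ -0.853, f(5) ≈ -0.839.
T_8 = (Δx/2)·[f(x_0) + 2f(x_1) + ... + 2f(x_{7}) + f(x_8)].
Sum ≈ -0.618.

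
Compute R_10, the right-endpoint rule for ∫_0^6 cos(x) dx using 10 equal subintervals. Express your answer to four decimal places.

-0.2829

Δx = (6 − 0)/10 = 0.6.
Right endpoints: 0.6, 1.2, 1.8, 2.4, 3, 3.6, 4.2, 4.8, 5.4, 6.
f(0.6) ≈ 0.8253, f(1.2) ≈ 0.3624, f(1.8) ≈ -0.2272, f(2.4) ≈ -0.7374, f(3) ≈ -0.9900, f(3.6) ≈ -0.8968, f(4.2) ≈ -0.4903, f(4.8) ≈ 0.0875, f(5.4) ≈ 0.6347, f(6) ≈ 0.9602.
Sum = Δx · [f(0.6) + f(1.2) + f(1.8) + ...].
Sum ≈ -0.2829.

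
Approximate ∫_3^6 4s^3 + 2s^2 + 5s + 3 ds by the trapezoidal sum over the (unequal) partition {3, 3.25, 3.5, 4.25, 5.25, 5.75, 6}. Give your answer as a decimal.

1432.5625

Subinterval widths: 0.25, 0.25, 0.75, 1, 0.5, 0.25.
f(3) = 144, f(3.25) = 177.6875, f(3.5) = 216.5, f(4.25) = 367.4375, f(5.25) = 663.1875, f(5.75) = 858.3125, f(6) = 969.
On each subinterval the trapezoid contributes (Δs_i/2)·[f(s_{i-1}) + f(s_i)].
Sum = 1432.5625.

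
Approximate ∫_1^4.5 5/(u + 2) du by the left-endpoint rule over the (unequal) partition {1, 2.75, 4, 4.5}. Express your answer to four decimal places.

4.6491

Subinterval widths: 1.75, 1.25, 0.5.
Left endpoints: 1, 2.75, 4.
f(1) = 5/3, f(2.75) = 20/19, f(4) = 5/6.
Sum = Σ Δu_i · f(u_i).
Sum ≈ 4.6491.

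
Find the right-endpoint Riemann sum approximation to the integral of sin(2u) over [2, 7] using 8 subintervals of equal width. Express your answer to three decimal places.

0.204

Δu = (7 − 2)/8 = 0.625.
Right endpoints: 2.625, 3.25, 3.875, 4.5, 5.125, 5.75, 6.375, 7.
f(2.625) ≈ -0.859, f(3.25) ≈ 0.215, f(3.875) ≈ 0.995, f(4.5) ≈ 0.412, f(5.125) ≈ -0.735, f(5.75) ≈ -0.875, f(6.375) ≈ 0.183, f(7) ≈ 0.991.
Sum = Δu · [f(2.625) + f(3.25) + f(3.875) + ...].
Sum ≈ 0.204.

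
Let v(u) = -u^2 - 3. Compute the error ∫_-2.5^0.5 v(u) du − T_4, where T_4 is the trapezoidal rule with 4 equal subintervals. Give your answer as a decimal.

0.28125

Exact integral: ∫_-2.5^0.5 v(u) du = -14.25.
T_4 = -14.53125.
Error = -14.25 − (-14.53125) = 0.28125.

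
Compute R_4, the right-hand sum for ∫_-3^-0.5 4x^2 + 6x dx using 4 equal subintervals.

3.984375

Δx = (-0.5 − (-3))/4 = 0.625.
Right endpoints: -2.375, -1.75, -1.125, -0.5.
f(-2.375) = 8.3125, f(-1.75) = 1.75, f(-1.125) = -1.6875, f(-0.5) = -2.
Sum = Δx · [f(-2.375) + f(-1.75) + f(-1.125) + f(-0.5)].
Sum = 3.984375.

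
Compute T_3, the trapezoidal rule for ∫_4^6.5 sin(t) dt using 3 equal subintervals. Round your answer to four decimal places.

Δt = (6.5 − 4)/3 = 5/6.
f(4) ≈ -0.7568, f(29/6) ≈ -0.9927, f(17/3) ≈ -0.5782, f(6.5) ≈ 0.2151.
T_3 = (Δt/2)·[f(t_0) + 2f(t_1) + 2f(t_2) + f(t_3)].
Sum ≈ -1.5348.

-1.5348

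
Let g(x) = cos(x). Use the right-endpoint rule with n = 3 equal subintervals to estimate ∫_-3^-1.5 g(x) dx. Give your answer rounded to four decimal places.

Δx = (-1.5 − (-3))/3 = 0.5.
Right endpoints: -2.5, -2, -1.5.
g(-2.5) ≈ -0.8011, g(-2) ≈ -0.4161, g(-1.5) ≈ 0.0707.
Sum = Δx · [g(-2.5) + g(-2) + g(-1.5)].
Sum ≈ -0.5733.

-0.5733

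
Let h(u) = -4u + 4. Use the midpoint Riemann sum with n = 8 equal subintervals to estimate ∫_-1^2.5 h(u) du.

Δu = (2.5 − (-1))/8 = 0.4375.
Midpoints: -0.78125, -0.34375, 0.09375, 0.53125, 0.96875, 1.40625, 1.84375, 2.28125.
h(-0.78125) = 7.125, h(-0.34375) = 5.375, h(0.09375) = 3.625, h(0.53125) = 1.875, h(0.96875) = 0.125, h(1.40625) = -1.625, h(1.84375) = -3.375, h(2.28125) = -5.125.
Sum = Δu · [h(-0.78125) + h(-0.34375) + h(0.09375) + ...].
Sum = 3.5.

3.5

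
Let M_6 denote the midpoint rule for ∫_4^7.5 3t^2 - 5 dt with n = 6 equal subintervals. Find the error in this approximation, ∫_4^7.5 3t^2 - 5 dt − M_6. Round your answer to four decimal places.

Exact integral: ∫_4^7.5 f(t) dt = 340.375.
M_6 ≈ 340.077257.
Error ≈ 340.375 − 340.077257 ≈ 0.2977.

0.2977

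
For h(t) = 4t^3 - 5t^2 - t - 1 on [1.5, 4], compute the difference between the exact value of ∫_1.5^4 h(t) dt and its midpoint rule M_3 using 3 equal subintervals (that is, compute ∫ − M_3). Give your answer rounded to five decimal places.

4.05093

Exact integral: ∫_1.5^4 h(t) dt ≈ 140.5208333.
M_3 ≈ 136.4699074.
Error ≈ 140.5208333 − 136.4699074 ≈ 4.05093.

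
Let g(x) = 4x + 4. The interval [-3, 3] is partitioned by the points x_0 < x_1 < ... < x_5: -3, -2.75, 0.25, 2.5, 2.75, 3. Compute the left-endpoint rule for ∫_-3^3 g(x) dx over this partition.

-4.5

Subinterval widths: 0.25, 3, 2.25, 0.25, 0.25.
Left endpoints: -3, -2.75, 0.25, 2.5, 2.75.
g(-3) = -8, g(-2.75) = -7, g(0.25) = 5, g(2.5) = 14, g(2.75) = 15.
Sum = Σ Δx_i · g(x_i).
Sum = -4.5.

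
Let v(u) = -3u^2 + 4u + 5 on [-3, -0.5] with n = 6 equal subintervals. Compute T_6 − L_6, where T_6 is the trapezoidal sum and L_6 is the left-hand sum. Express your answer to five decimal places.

7.55208

T_6 ≈ -32.0920139.
L_6 ≈ -39.6440972.
T_6 − L_6 ≈ 7.55208.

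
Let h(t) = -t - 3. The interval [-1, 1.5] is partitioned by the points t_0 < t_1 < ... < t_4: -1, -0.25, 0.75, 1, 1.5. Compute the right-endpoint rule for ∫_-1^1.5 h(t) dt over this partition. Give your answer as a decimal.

Subinterval widths: 0.75, 1, 0.25, 0.5.
Right endpoints: -0.25, 0.75, 1, 1.5.
h(-0.25) = -2.75, h(0.75) = -3.75, h(1) = -4, h(1.5) = -4.5.
Sum = Σ Δt_i · h(t_i).
Sum = -9.0625.

-9.0625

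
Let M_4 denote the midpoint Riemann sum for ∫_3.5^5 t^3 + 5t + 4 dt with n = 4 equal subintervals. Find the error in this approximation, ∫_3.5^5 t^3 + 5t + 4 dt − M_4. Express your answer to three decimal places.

0.224

Exact integral: ∫_3.5^5 f(t) dt = 156.609375.
M_4 ≈ 156.38525.
Error ≈ 156.609375 − 156.38525 ≈ 0.224.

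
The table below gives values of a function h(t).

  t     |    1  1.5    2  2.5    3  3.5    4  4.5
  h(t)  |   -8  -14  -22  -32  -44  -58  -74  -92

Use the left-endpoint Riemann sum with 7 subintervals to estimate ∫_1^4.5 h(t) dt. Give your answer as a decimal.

-126

Δt = 0.5.
Sum = 0.5·[(-8) + (-14) + (-22) + (-32) + (-44) + (-58) + (-74)] = -126.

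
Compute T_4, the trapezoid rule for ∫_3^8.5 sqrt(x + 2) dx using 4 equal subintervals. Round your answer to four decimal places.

Δx = (8.5 − 3)/4 = 1.375.
f(3) ≈ 2.2361, f(4.375) ≈ 2.5249, f(5.75) ≈ 2.7839, f(7.125) ≈ 3.0208, f(8.5) ≈ 3.2404.
T_4 = (Δx/2)·[f(x_0) + 2f(x_1) + 2f(x_2) + 2f(x_3) + f(x_4)].
Sum ≈ 15.2181.

15.2181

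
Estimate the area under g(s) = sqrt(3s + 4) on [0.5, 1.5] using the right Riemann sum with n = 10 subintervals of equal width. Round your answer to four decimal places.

2.6691

Δs = (1.5 − 0.5)/10 = 0.1.
Right endpoints: 0.6, 0.7, 0.8, 0.9, 1, 1.1, 1.2, 1.3, 1.4, 1.5.
g(0.6) ≈ 2.4083, g(0.7) ≈ 2.4698, g(0.8) ≈ 2.5298, g(0.9) ≈ 2.5884, g(1) ≈ 2.6458, g(1.1) ≈ 2.7019, g(1.2) ≈ 2.7568, g(1.3) ≈ 2.8107, g(1.4) ≈ 2.8636, g(1.5) ≈ 2.9155.
Sum = Δs · [g(0.6) + g(0.7) + g(0.8) + ...].
Sum ≈ 2.6691.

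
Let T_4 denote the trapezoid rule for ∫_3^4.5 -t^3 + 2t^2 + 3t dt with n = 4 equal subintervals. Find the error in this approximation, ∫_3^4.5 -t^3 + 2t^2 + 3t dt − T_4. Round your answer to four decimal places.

Exact integral: ∫_3^4.5 f(t) dt = -22.640625.
T_4 ≈ -22.965820.
Error ≈ -22.640625 − (-22.965820) ≈ 0.3252.

0.3252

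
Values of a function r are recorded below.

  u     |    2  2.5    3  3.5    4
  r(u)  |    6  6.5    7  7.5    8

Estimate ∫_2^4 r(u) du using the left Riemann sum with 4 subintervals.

Δu = 0.5.
Sum = 0.5·[6 + 6.5 + 7 + 7.5] = 13.5.

13.5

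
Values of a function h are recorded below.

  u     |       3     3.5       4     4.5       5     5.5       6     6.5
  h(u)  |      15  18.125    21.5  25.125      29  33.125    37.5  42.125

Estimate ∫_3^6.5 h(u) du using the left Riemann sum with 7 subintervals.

Δu = 0.5.
Sum = 0.5·[15 + 18.125 + 21.5 + 25.125 + 29 + 33.125 + 37.5] = 89.6875.

89.6875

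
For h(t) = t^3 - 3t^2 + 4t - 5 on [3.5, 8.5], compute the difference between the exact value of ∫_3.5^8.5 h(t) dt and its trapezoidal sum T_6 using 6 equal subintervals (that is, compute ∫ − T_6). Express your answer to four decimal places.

-8.6806

Exact integral: ∫_3.5^8.5 h(t) dt = 791.25.
T_6 ≈ 799.930556.
Error ≈ 791.25 − 799.930556 ≈ -8.6806.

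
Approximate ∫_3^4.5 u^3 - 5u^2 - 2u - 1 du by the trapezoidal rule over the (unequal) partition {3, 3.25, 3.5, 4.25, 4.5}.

Subinterval widths: 0.25, 0.25, 0.75, 0.25.
f(3) = -25, f(3.25) = -25.984375, f(3.5) = -26.375, f(4.25) = -23.046875, f(4.5) = -20.125.
On each subinterval the trapezoid contributes (Δu_i/2)·[f(u_{i-1}) + f(u_i)].
Sum = -36.84765625.

-36.84765625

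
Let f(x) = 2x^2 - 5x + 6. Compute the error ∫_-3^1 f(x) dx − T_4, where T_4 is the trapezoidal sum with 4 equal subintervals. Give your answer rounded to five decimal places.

-1.33333

Exact integral: ∫_-3^1 f(x) dx ≈ 62.6666667.
T_4 = 64.
Error ≈ 62.6666667 − 64 ≈ -1.33333.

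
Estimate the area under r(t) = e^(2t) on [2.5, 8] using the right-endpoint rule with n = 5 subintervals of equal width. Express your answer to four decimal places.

10992569.7668

Δt = (8 − 2.5)/5 = 1.1.
Right endpoints: 3.6, 4.7, 5.8, 6.9, 8.
r(3.6) ≈ 1339.4308, r(4.7) ≈ 12088.3807, r(5.8) ≈ 109097.7993, r(6.9) ≈ 984609.1112, r(8) ≈ 8886110.5205.
Sum = Δt · [r(3.6) + r(4.7) + r(5.8) + r(6.9) + r(8)].
Sum ≈ 10992569.7668.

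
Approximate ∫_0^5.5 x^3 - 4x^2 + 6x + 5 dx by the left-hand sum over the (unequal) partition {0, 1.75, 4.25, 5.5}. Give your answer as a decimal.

Subinterval widths: 1.75, 2.5, 1.25.
Left endpoints: 0, 1.75, 4.25.
f(0) = 5, f(1.75) = 8.609375, f(4.25) = 35.015625.
Sum = Σ Δx_i · f(x_i).
Sum = 74.04296875.

74.04296875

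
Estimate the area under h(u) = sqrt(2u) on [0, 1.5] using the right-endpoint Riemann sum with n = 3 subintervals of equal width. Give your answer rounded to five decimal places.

Δu = (1.5 − 0)/3 = 0.5.
Right endpoints: 0.5, 1, 1.5.
h(0.5) ≈ 1.00000, h(1) ≈ 1.41421, h(1.5) ≈ 1.73205.
Sum = Δu · [h(0.5) + h(1) + h(1.5)].
Sum ≈ 2.07313.

2.07313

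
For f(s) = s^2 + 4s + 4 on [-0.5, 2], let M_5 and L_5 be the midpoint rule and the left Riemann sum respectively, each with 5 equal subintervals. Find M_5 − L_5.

M_5 = 20.15625.
L_5 = 16.875.
M_5 − L_5 = 3.28125.

3.28125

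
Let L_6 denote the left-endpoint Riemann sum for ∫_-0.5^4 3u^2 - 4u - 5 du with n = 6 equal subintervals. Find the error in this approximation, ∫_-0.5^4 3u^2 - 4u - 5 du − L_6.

9.703125

Exact integral: ∫_-0.5^4 f(u) du = 10.125.
L_6 = 0.421875.
Error = 10.125 − 0.421875 = 9.703125.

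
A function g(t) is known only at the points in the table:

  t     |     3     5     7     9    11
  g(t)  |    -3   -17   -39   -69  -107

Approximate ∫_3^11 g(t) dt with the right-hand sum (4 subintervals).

Δt = 2.
Sum = 2·[(-17) + (-39) + (-69) + (-107)] = -464.

-464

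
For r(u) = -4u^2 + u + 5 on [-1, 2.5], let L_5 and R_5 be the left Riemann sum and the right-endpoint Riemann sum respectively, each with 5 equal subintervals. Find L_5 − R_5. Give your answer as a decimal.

L_5 = 2.94.
R_5 = -9.31.
L_5 − R_5 = 12.25.

12.25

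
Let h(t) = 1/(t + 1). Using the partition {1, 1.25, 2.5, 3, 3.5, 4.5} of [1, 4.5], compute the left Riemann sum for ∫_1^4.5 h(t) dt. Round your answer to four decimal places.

1.1706

Subinterval widths: 0.25, 1.25, 0.5, 0.5, 1.
Left endpoints: 1, 1.25, 2.5, 3, 3.5.
h(1) = 0.5, h(1.25) = 4/9, h(2.5) = 2/7, h(3) = 0.25, h(3.5) = 2/9.
Sum = Σ Δt_i · h(t_i).
Sum ≈ 1.1706.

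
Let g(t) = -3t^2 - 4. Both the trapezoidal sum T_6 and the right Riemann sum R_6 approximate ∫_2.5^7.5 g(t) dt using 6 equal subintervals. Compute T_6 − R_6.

62.5

T_6 ≈ -427.986111.
R_6 ≈ -490.486111.
T_6 − R_6 = 62.5.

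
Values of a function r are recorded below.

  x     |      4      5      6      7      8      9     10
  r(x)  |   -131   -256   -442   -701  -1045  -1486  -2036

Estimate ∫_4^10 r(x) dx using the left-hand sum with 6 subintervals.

Δx = 1.
Sum = 1·[(-131) + (-256) + (-442) + (-701) + (-1045) + (-1486)] = -4061.

-4061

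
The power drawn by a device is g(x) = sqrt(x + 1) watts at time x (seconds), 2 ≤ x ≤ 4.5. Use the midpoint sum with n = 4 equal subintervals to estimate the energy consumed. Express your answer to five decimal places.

Δx = (4.5 − 2)/4 = 0.625.
Midpoints: 2.3125, 2.9375, 3.5625, 4.1875.
g(2.3125) ≈ 1.82003, g(2.9375) ≈ 1.98431, g(3.5625) ≈ 2.13600, g(4.1875) ≈ 2.27761.
Sum = Δx · [g(2.3125) + g(2.9375) + g(3.5625) + g(4.1875)].
Sum ≈ 5.13622.

5.13622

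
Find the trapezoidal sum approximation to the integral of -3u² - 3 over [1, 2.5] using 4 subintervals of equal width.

Δu = (2.5 − 1)/4 = 0.375.
f(1) = -6, f(1.375) = -8.671875, f(1.75) = -12.1875, f(2.125) = -16.546875, f(2.5) = -21.75.
T_4 = (Δu/2)·[f(u_0) + 2f(u_1) + 2f(u_2) + 2f(u_3) + f(u_4)].
Sum = -19.23046875.

-19.23046875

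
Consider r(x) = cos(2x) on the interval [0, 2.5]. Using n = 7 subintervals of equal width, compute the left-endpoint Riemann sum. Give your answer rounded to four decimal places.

-0.3310

Δx = (2.5 − 0)/7 = 5/14.
Left endpoints: 0, 5/14, 5/7, 15/14, 10/7, 25/14, 15/7.
r(0) ≈ 1.0000, r(5/14) ≈ 0.7556, r(5/7) ≈ 0.1417, r(15/14) ≈ -0.5414, r(10/7) ≈ -0.9598, r(25/14) ≈ -0.9090, r(15/7) ≈ -0.4138.
Sum = Δx · [r(0) + r(5/14) + r(5/7) + ...].
Sum ≈ -0.3310.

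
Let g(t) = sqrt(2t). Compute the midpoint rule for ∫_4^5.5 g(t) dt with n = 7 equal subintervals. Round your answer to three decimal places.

4.619

Δt = (5.5 − 4)/7 = 3/14.
Midpoints: 115/28, 121/28, 127/28, 4.75, 139/28, 145/28, 151/28.
g(115/28) ≈ 2.866, g(121/28) ≈ 2.940, g(127/28) ≈ 3.012, g(4.75) ≈ 3.082, g(139/28) ≈ 3.151, g(145/28) ≈ 3.218, g(151/28) ≈ 3.284.
Sum = Δt · [g(115/28) + g(121/28) + g(127/28) + ...].
Sum ≈ 4.619.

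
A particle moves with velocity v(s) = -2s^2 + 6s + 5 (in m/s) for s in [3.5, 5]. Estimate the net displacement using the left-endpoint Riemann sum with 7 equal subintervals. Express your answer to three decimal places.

Δs = (5 − 3.5)/7 = 3/14.
Left endpoints: 3.5, 26/7, 55/14, 29/7, 61/14, 32/7, 67/14.
v(3.5) = 1.5, v(26/7) = -15/49, v(55/14) = -225/98, v(29/7) = -219/49, v(61/14) = -669/98, v(32/7) = -459/49, v(67/14) = -1185/98.
Sum = Δs · [v(3.5) + v(26/7) + v(55/14) + ...].
Sum ≈ -7.255.

-7.255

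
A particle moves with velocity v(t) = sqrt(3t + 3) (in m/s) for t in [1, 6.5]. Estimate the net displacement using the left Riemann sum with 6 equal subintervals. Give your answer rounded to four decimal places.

19.3791

Δt = (6.5 − 1)/6 = 11/12.
Left endpoints: 1, 23/12, 17/6, 3.75, 14/3, 67/12.
v(1) ≈ 2.4495, v(23/12) ≈ 2.9580, v(17/6) ≈ 3.3912, v(3.75) ≈ 3.7749, v(14/3) ≈ 4.1231, v(67/12) ≈ 4.4441.
Sum = Δt · [v(1) + v(23/12) + v(17/6) + ...].
Sum ≈ 19.3791.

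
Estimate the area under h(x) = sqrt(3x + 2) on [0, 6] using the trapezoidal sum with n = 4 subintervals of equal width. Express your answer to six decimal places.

Δx = (6 − 0)/4 = 1.5.
h(0) ≈ 1.414214, h(1.5) ≈ 2.549510, h(3) ≈ 3.316625, h(4.5) ≈ 3.937004, h(6) ≈ 4.472136.
T_4 = (Δx/2)·[h(x_0) + 2h(x_1) + 2h(x_2) + 2h(x_3) + h(x_4)].
Sum ≈ 19.119470.

19.119470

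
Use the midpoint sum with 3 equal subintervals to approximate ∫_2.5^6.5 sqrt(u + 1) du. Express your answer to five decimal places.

9.33402

Δu = (6.5 − 2.5)/3 = 4/3.
Midpoints: 19/6, 4.5, 35/6.
f(19/6) ≈ 2.04124, f(4.5) ≈ 2.34521, f(35/6) ≈ 2.61406.
Sum = Δu · [f(19/6) + f(4.5) + f(35/6)].
Sum ≈ 9.33402.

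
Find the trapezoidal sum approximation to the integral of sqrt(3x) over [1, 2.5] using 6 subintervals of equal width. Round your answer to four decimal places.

3.4080

Δx = (2.5 − 1)/6 = 0.25.
f(1) ≈ 1.7321, f(1.25) ≈ 1.9365, f(1.5) ≈ 2.1213, f(1.75) ≈ 2.2913, f(2) ≈ 2.4495, f(2.25) ≈ 2.5981, f(2.5) ≈ 2.7386.
T_6 = (Δx/2)·[f(x_0) + 2f(x_1) + ... + 2f(x_{5}) + f(x_6)].
Sum ≈ 3.4080.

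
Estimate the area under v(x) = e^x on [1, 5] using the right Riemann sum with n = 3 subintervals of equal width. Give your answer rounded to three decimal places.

Δx = (5 − 1)/3 = 4/3.
Right endpoints: 7/3, 11/3, 5.
v(7/3) ≈ 10.312, v(11/3) ≈ 39.121, v(5) ≈ 148.413.
Sum = Δx · [v(7/3) + v(11/3) + v(5)].
Sum ≈ 263.796.

263.796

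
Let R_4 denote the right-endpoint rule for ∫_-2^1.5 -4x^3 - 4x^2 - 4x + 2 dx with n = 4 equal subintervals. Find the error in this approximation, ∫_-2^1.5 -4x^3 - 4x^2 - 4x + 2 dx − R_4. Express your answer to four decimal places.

23.4154

Exact integral: ∫_-2^1.5 f(x) dx ≈ 6.270833.
R_4 = -17.14453125.
Error ≈ 6.270833 − (-17.14453125) ≈ 23.4154.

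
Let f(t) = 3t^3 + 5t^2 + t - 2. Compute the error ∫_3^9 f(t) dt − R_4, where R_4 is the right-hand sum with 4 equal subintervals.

Exact integral: ∫_3^9 f(t) dt = 6054.
R_4 = 8040.75.
Error = 6054 − 8040.75 = -1986.75.

-1986.75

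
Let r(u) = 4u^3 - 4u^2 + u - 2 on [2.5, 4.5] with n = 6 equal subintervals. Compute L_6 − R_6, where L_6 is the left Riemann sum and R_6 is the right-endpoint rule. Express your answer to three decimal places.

L_6 ≈ 233.40741.
R_6 ≈ 316.07407.
L_6 − R_6 ≈ -82.667.

-82.667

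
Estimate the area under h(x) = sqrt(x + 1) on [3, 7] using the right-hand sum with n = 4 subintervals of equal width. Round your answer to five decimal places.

Δx = (7 − 3)/4 = 1.
Right endpoints: 4, 5, 6, 7.
h(4) ≈ 2.23607, h(5) ≈ 2.44949, h(6) ≈ 2.64575, h(7) ≈ 2.82843.
Sum = Δx · [h(4) + h(5) + h(6) + h(7)].
Sum ≈ 10.15974.

10.15974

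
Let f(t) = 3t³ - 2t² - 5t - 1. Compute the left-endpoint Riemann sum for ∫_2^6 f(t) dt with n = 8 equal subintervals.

608

Δt = (6 − 2)/8 = 0.5.
Left endpoints: 2, 2.5, 3, 3.5, 4, 4.5, 5, 5.5.
f(2) = 5, f(2.5) = 20.875, f(3) = 47, f(3.5) = 85.625, f(4) = 139, f(4.5) = 209.375, f(5) = 299, f(5.5) = 410.125.
Sum = Δt · [f(2) + f(2.5) + f(3) + ...].
Sum = 608.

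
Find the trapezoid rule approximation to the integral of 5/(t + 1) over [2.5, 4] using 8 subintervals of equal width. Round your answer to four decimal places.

1.7840

Δt = (4 − 2.5)/8 = 0.1875.
f(2.5) = 10/7, f(2.6875) = 80/59, f(2.875) = 40/31, f(3.0625) = 16/13, f(3.25) = 20/17, f(3.4375) = 80/71, f(3.625) = 40/37, f(3.8125) = 80/77, f(4) = 1.
T_8 = (Δt/2)·[f(t_0) + 2f(t_1) + ... + 2f(t_{7}) + f(t_8)].
Sum ≈ 1.7840.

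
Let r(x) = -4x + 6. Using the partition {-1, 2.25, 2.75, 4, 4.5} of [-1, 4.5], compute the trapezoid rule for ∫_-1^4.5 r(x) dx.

Subinterval widths: 3.25, 0.5, 1.25, 0.5.
r(-1) = 10, r(2.25) = -3, r(2.75) = -5, r(4) = -10, r(4.5) = -12.
On each subinterval the trapezoid contributes (Δx_i/2)·[r(x_{i-1}) + r(x_i)].
Sum = -5.5.

-5.5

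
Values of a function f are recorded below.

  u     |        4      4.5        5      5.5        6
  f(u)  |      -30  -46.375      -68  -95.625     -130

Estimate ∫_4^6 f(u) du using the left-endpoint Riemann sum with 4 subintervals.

Δu = 0.5.
Sum = 0.5·[(-30) + (-46.375) + (-68) + (-95.625)] = -120.

-120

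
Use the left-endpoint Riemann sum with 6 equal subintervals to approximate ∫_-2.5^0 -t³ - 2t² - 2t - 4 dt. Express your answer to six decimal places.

-2.581742

Δt = (0 − (-2.5))/6 = 5/12.
Left endpoints: -2.5, -25/12, -5/3, -1.25, -5/6, -5/12.
f(-2.5) = 4.125, f(-25/12) = 913/1728, f(-5/3) = -43/27, f(-1.25) = -2.671875, f(-5/6) = -679/216, f(-5/12) = -5947/1728.
Sum = Δt · [f(-2.5) + f(-25/12) + f(-5/3) + ...].
Sum ≈ -2.581742.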